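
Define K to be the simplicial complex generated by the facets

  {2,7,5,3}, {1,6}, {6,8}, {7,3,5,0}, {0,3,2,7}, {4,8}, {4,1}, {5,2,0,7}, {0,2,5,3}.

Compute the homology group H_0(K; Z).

We work with the vertex ordering 0 < 1 < 2 < 3 < 4 < 5 < 6 < 7 < 8. The simplices of K, each written with vertices in increasing order, are:

  0-simplices (9): [0], [1], [2], [3], [4], [5], [6], [7], [8]
  1-simplices (14): [0,2], [0,3], [0,5], [0,7], [1,4], [1,6], [2,3], [2,5], [2,7], [3,5], [3,7], [4,8], [5,7], [6,8]
  2-simplices (10): [0,2,3], [0,2,5], [0,2,7], [0,3,5], [0,3,7], [0,5,7], [2,3,5], [2,3,7], [2,5,7], [3,5,7]
  3-simplices (5): [0,2,3,5], [0,2,3,7], [0,2,5,7], [0,3,5,7], [2,3,5,7]

Hence C_0 ≅ Z^9, C_1 ≅ Z^14, C_2 ≅ Z^10, C_3 ≅ Z^5.

The boundary map ∂_1: C_1 → C_0 is given by ∂[p,q] = [q] − [p].
As a 9×14 matrix over Z this has rank 7, with invariant factors (1,1,1,1,1,1,1).

The boundary map ∂_2: C_2 → C_1 maps a triangle to the signed sum of its edges. For instance
  ∂[0,3,5] = [3,5] − [0,5] + [0,3],
  ∂[2,3,7] = [3,7] − [2,7] + [2,3].
As a 14×10 matrix over Z this has rank 6, with invariant factors (1,1,1,1,1,1).

Boundary ∂_3: C_3 → C_2 sends each 3-simplex σ to the alternating sum Σ_i (−1)^i (σ with its i-th vertex removed). For instance
  ∂[0,2,3,7] = [2,3,7] − [0,3,7] + [0,2,7] − [0,2,3],
  ∂[0,2,3,5] = [2,3,5] − [0,3,5] + [0,2,5] − [0,2,3].
This gives a 10×5 integer matrix of rank 4; reducing to Smith normal form yields diagonal entries (1,1,1,1).

Reading off H_k = ker ∂_k / im ∂_{k+1}:

  H_0: rank C_0 − rank ∂_1 = 9 − 7 = 2, and the invariant factors of ∂_1 are all 1, so H_0 ≅ Z^2.

(K is a triangulation of the disjoint union of the circle S^1 and the 3-sphere S^3.)

H_0 = Z^2.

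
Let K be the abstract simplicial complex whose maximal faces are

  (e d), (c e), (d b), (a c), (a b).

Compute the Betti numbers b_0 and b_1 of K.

We work with the vertex ordering a < b < c < d < e. The simplices of K, each written with vertices in increasing order, are:

  0-simplices (5): a, b, c, d, e
  1-simplices (5): ab, ac, bd, ce, de

giving chain groups C_0 ≅ Z^5, C_1 ≅ Z^5.

Boundary ∂_1: C_1 → C_0 is given by ∂[p,q] = [q] − [p]. For instance
  ∂ce = e − c.
As a 5×5 matrix over Z this has rank 4, with invariant factors (1,1,1,1).

Reading off H_k = ker ∂_k / im ∂_{k+1}:

  H_0: rank C_0 − rank ∂_1 = 5 − 4 = 1, and the invariant factors of ∂_1 are all 1, so H_0 ≅ Z.
  H_1: rank ker ∂_1 − rank ∂_2 = (5 − 4) − 0 = 1, and there is no ∂_2, so H_1 ≅ Z.

As a check, the Euler characteristic is 5 − 5 = 0, which agrees with 1 − 1 = 0.

Hence the Betti numbers are b_0 = 1, b_1 = 1.

b_0 = 1, b_1 = 1.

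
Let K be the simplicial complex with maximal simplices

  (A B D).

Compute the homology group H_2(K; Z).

We work with the vertex ordering A < B < D. The simplices of K, each written with vertices in increasing order, are:

  0-simplices (3): A, B, D
  1-simplices (3): AB, AD, BD
  2-simplices (1): ABD

giving chain groups C_0 ≅ Z^3, C_1 ≅ Z^3, C_2 ≅ Z^1.

∂_1: C_1 → C_0 maps an edge to its endpoints' difference, ∂[p,q] = q − p.
As a 3×3 matrix over Z this has rank 2, with invariant factors (1,1).

Boundary ∂_2: C_2 → C_1 maps a triangle to the signed sum of its edges. For instance
  ∂ABD = BD − AD + AB.
This gives a 3×1 integer matrix of rank 1; reducing to Smith normal form yields diagonal entries (1).

Computing H_k = (kernel of ∂_k) / (image of ∂_{k+1}):

  H_2: rank ker ∂_2 − rank ∂_3 = (1 − 1) − 0 = 0, and there is no ∂_3, so H_2 ≅ 0.

(K is a triangulation of the 2-simplex.)

H_2 = 0.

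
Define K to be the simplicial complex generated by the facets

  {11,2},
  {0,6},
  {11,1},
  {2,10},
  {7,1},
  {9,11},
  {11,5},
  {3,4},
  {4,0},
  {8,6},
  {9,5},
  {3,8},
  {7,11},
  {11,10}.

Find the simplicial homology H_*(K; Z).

Order the vertices as 0 < 1 < 2 < 3 < 4 < 5 < 6 < 7 < 8 < 9 < 10 < 11. Listing each simplex with vertices in this order, K has dimension 1 with simplices:

  0-simplices (12): [0], [1], [2], [3], [4], [5], [6], [7], [8], [9], [10], [11]
  1-simplices (14): [0,4], [0,6], [1,7], [1,11], [2,10], [2,11], [3,4], [3,8], [5,9], [5,11], [6,8], [7,11], [9,11], [10,11]

Hence C_0 ≅ Z^12, C_1 ≅ Z^14.

∂_1: C_1 → C_0 is given by ∂[p,q] = [q] − [p]. For instance
  ∂[9,11] = [11] − [9].
The resulting 12×14 matrix has rank 10, and its Smith normal form has invariant factors (1,1,1,1,1,1,1,1,1,1).

From H_k ≅ ker(∂_k) / im(∂_{k+1}) we obtain:

  H_0: rank C_0 − rank ∂_1 = 12 − 10 = 2, and the invariant factors of ∂_1 are all 1, so H_0 ≅ Z^2.
  H_1: rank ker ∂_1 − rank ∂_2 = (14 − 10) − 0 = 4, and there is no ∂_2, so H_1 ≅ Z^4.

H_0 ≅ Z^2,  H_1 ≅ Z^4.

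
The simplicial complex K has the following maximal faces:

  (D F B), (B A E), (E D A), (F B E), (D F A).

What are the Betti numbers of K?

K has 5 vertices, 10 edges, 5 triangles.
rank ∂_0 = 0, rank ∂_1 = 4 ⇒ b_0 = 5 − 0 − 4 = 1; all invariant factors of ∂_1 are 1 so no torsion. So H_0 ≅ Z.
rank ∂_1 = 4, rank ∂_2 = 5 ⇒ b_1 = 10 − 4 − 5 = 1; all invariant factors of ∂_2 are 1 so no torsion. So H_1 ≅ Z.
rank ∂_2 = 5, rank ∂_3 = 0 ⇒ b_2 = 5 − 5 − 0 = 0. So H_2 ≅ 0.

b_0 = 1, b_1 = 1, b_2 = 0.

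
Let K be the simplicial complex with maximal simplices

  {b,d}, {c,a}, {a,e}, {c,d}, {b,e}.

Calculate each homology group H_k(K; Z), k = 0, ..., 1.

K has 5 vertices, 5 edges.
rank ∂_0 = 0, rank ∂_1 = 4 ⇒ b_0 = 5 − 0 − 4 = 1; all invariant factors of ∂_1 are 1 so no torsion. So H_0 ≅ Z.
rank ∂_1 = 4, rank ∂_2 = 0 ⇒ b_1 = 5 − 4 − 0 = 1. So H_1 ≅ Z.

H_0 = Z,  H_1 = Z.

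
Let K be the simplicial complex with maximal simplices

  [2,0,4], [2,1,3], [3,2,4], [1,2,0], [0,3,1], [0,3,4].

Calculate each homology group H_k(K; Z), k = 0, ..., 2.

K has 5 vertices, 9 edges, 6 triangles.
rank ∂_0 = 0, rank ∂_1 = 4 ⇒ b_0 = 5 − 0 − 4 = 1; all invariant factors of ∂_1 are 1 so no torsion. So H_0 ≅ Z.
rank ∂_1 = 4, rank ∂_2 = 5 ⇒ b_1 = 9 − 4 − 5 = 0; all invariant factors of ∂_2 are 1 so no torsion. So H_1 ≅ 0.
rank ∂_2 = 5, rank ∂_3 = 0 ⇒ b_2 = 6 − 5 − 0 = 1. So H_2 ≅ Z.

H_0 ≅ Z,  H_1 = 0,  H_2 ≅ Z.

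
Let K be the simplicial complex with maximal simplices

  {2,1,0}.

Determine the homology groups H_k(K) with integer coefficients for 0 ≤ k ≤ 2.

We work with the vertex ordering 0 < 1 < 2. The simplices of K, each written with vertices in increasing order, are:

  0-simplices (3): [0], [1], [2]
  1-simplices (3): [0,1], [0,2], [1,2]
  2-simplices (1): [0,1,2]

giving chain groups C_0 ≅ Z^3, C_1 ≅ Z^3, C_2 ≅ Z^1.

∂_1: C_1 → C_0 is given by ∂[p,q] = [q] − [p]. For instance
  ∂[0,1] = [1] − [0].
This gives a 3×3 integer matrix of rank 2; reducing to Smith normal form yields diagonal entries (1,1).

Boundary ∂_2: C_2 → C_1 acts by ∂[p,q,r] = [q,r] − [p,r] + [p,q]. For instance
  ∂[0,1,2] = [1,2] − [0,2] + [0,1].
As a 3×1 matrix over Z this has rank 1, with invariant factors (1).

Computing H_k = (kernel of ∂_k) / (image of ∂_{k+1}):

  H_0: rank C_0 − rank ∂_1 = 3 − 2 = 1, and the invariant factors of ∂_1 are all 1, so H_0 ≅ Z.
  H_1: rank ker ∂_1 − rank ∂_2 = (3 − 2) − 1 = 0, and the invariant factors of ∂_2 are all 1, so H_1 ≅ 0.
  H_2: rank ker ∂_2 − rank ∂_3 = (1 − 1) − 0 = 0, and there is no ∂_3, so H_2 ≅ 0.

As a check, the Euler characteristic is 3 − 3 + 1 = 1, which agrees with 1 − 0 + 0 = 1.

H_0 = Z,  H_1 = 0,  H_2 = 0.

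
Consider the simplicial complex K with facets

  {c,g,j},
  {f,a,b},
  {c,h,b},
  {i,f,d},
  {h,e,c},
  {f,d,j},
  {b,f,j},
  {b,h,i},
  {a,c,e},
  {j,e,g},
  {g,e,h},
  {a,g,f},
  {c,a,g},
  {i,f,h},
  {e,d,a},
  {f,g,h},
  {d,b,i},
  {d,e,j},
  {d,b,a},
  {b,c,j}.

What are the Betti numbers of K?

b_0 = 1, b_1 = 1, b_2 = 0.

Order the vertices as a < b < c < d < e < f < g < h < i < j. Listing each simplex with vertices in this order, K has dimension 2 with simplices:

  0-simplices (10): a, b, c, d, e, f, g, h, i, j
  1-simplices (30): ab, ac, ad, ae, af, ag, bc, bd, bf, bh, bi, bj, ce, cg, ch, cj, de, df, di, dj, eg, eh, ej, fg, fh, fi, fj, gh, gj, hi
  2-simplices (20): abd, abf, ace, acg, ade, afg, bch, bcj, bdi, bfj, bhi, ceh, cgj, dej, dfi, dfj, egh, egj, fgh, fhi

so the chain groups are C_0 ≅ Z^10, C_1 ≅ Z^30, C_2 ≅ Z^20.

∂_1: C_1 → C_0 is given by ∂[p,q] = [q] − [p]. For instance
  ∂fh = h − f.
This gives a 10×30 integer matrix of rank 9; reducing to Smith normal form yields diagonal entries (1,1,1,1,1,1,1,1,1).

Boundary ∂_2: C_2 → C_1 maps a triangle to the signed sum of its edges. For instance
  ∂bfj = fj − bj + bf,
  ∂acg = cg − ag + ac.
The resulting 30×20 matrix has rank 20, and its Smith normal form has invariant factors (1,1,1,1,1,1,1,1,1,1,1,1,1,1,1,1,1,1,1,2).

Reading off H_k = ker ∂_k / im ∂_{k+1}:

  H_0: rank C_0 − rank ∂_1 = 10 − 9 = 1, and the invariant factors of ∂_1 are all 1, so H_0 = Z.
  H_1: rank ker ∂_1 − rank ∂_2 = (30 − 9) − 20 = 1, and ∂_2 has invariant factor 2 > 1, so H_1 = Z ⊕ Z_2.
  H_2: rank ker ∂_2 − rank ∂_3 = (20 − 20) − 0 = 0, and there is no ∂_3, so H_2 = 0.

As a check, the Euler characteristic is 10 − 30 + 20 = 0, which agrees with 1 − 1 + 0 = 0.

Hence the Betti numbers are b_0 = 1, b_1 = 1, b_2 = 0.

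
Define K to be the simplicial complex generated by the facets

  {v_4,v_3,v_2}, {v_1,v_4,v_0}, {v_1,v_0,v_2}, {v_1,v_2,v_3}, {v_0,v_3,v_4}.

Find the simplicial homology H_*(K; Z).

H_0 ≅ Z,  H_1 ≅ Z,  H_2 = 0.

We work with the vertex ordering v_0 < v_1 < v_2 < v_3 < v_4. The simplices of K, each written with vertices in increasing order, are:

  0-simplices (5): [v_0], [v_1], [v_2], [v_3], [v_4]
  1-simplices (10): [v_0,v_1], [v_0,v_2], [v_0,v_3], [v_0,v_4], [v_1,v_2], [v_1,v_3], [v_1,v_4], [v_2,v_3], [v_2,v_4], [v_3,v_4]
  2-simplices (5): [v_0,v_1,v_2], [v_0,v_1,v_4], [v_0,v_3,v_4], [v_1,v_2,v_3], [v_2,v_3,v_4]

so the chain groups are C_0 ≅ Z^5, C_1 ≅ Z^10, C_2 ≅ Z^5.

The boundary map ∂_1: C_1 → C_0 sends each edge [p,q] (with p < q) to q − p. For instance
  ∂[v_0,v_2] = [v_2] − [v_0].
This gives a 5×10 integer matrix of rank 4; reducing to Smith normal form yields diagonal entries (1,1,1,1).

∂_2: C_2 → C_1 sends each 2-simplex [p,q,r] to [q,r] − [p,r] + [p,q]. For instance
  ∂[v_0,v_1,v_2] = [v_1,v_2] − [v_0,v_2] + [v_0,v_1],
  ∂[v_0,v_3,v_4] = [v_3,v_4] − [v_0,v_4] + [v_0,v_3].
This gives a 10×5 integer matrix of rank 5; reducing to Smith normal form yields diagonal entries (1,1,1,1,1).

Now H_k = ker ∂_k / im ∂_{k+1}, so:

  H_0: rank C_0 − rank ∂_1 = 5 − 4 = 1, and the invariant factors of ∂_1 are all 1, so H_0 = Z.
  H_1: rank ker ∂_1 − rank ∂_2 = (10 − 4) − 5 = 1, and the invariant factors of ∂_2 are all 1, so H_1 = Z.
  H_2: rank ker ∂_2 − rank ∂_3 = (5 − 5) − 0 = 0, and there is no ∂_3, so H_2 = 0.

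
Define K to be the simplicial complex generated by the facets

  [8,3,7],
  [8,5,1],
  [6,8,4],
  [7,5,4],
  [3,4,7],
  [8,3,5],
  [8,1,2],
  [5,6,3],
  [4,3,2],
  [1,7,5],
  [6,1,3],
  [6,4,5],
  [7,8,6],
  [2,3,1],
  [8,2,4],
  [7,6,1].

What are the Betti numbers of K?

K has 8 vertices, 24 edges, 16 triangles.
rank ∂_0 = 0, rank ∂_1 = 7 ⇒ b_0 = 8 − 0 − 7 = 1; all invariant factors of ∂_1 are 1 so no torsion. So H_0 = Z.
rank ∂_1 = 7, rank ∂_2 = 15 ⇒ b_1 = 24 − 7 − 15 = 2; all invariant factors of ∂_2 are 1 so no torsion. So H_1 = Z^2.
rank ∂_2 = 15, rank ∂_3 = 0 ⇒ b_2 = 16 − 15 − 0 = 1. So H_2 = Z.

b_0 = 1, b_1 = 2, b_2 = 1.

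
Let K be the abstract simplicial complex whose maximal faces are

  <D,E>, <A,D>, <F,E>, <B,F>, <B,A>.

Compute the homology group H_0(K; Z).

H_0 = Z.

We work with the vertex ordering A < B < D < E < F. The simplices of K, each written with vertices in increasing order, are:

  0-simplices (5): A, B, D, E, F
  1-simplices (5): AB, AD, BF, DE, EF

so the chain groups are C_0 ≅ Z^5, C_1 ≅ Z^5.

The boundary map ∂_1: C_1 → C_0 sends each edge [p,q] (with p < q) to q − p. For instance
  ∂BF = F − B.
The 5×5 boundary matrix has rank 4 and Smith normal form diag(1,1,1,1).

Reading off H_k = ker ∂_k / im ∂_{k+1}:

  H_0: rank C_0 − rank ∂_1 = 5 − 4 = 1, and the invariant factors of ∂_1 are all 1, so H_0 ≅ Z.

(K is a triangulation of the circle S^1.)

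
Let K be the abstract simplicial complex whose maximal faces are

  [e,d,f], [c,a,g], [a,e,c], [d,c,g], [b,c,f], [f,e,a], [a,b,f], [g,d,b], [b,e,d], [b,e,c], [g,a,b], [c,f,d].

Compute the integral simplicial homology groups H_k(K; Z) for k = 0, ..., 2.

H_0 ≅ Z,  H_1 ≅ Z/2,  H_2 = 0.

We work with the vertex ordering a < b < c < d < e < f < g. The simplices of K, each written with vertices in increasing order, are:

  0-simplices (7): a, b, c, d, e, f, g
  1-simplices (18): ab, ac, ae, af, ag, bc, bd, be, bf, bg, cd, ce, cf, cg, de, df, dg, ef
  2-simplices (12): abf, abg, ace, acg, aef, bce, bcf, bde, bdg, cdf, cdg, def

Hence C_0 ≅ Z^7, C_1 ≅ Z^18, C_2 ≅ Z^12.

Boundary ∂_1: C_1 → C_0 sends each edge [p,q] (with p < q) to q − p.
This gives a 7×18 integer matrix of rank 6; reducing to Smith normal form yields diagonal entries (1,1,1,1,1,1).

Boundary ∂_2: C_2 → C_1 maps a triangle to the signed sum of its edges. For instance
  ∂abf = bf − af + ab,
  ∂cdg = dg − cg + cd.
The resulting 18×12 matrix has rank 12, and its Smith normal form has invariant factors (1,1,1,1,1,1,1,1,1,1,1,2).

Computing H_k = (kernel of ∂_k) / (image of ∂_{k+1}):

  H_0: rank C_0 − rank ∂_1 = 7 − 6 = 1, and the invariant factors of ∂_1 are all 1, so H_0 ≅ Z.
  H_1: rank ker ∂_1 − rank ∂_2 = (18 − 6) − 12 = 0, and ∂_2 has invariant factor 2 > 1, so H_1 ≅ Z/2.
  H_2: rank ker ∂_2 − rank ∂_3 = (12 − 12) − 0 = 0, and there is no ∂_3, so H_2 ≅ 0.

(K is a triangulation of the real projective plane RP^2.)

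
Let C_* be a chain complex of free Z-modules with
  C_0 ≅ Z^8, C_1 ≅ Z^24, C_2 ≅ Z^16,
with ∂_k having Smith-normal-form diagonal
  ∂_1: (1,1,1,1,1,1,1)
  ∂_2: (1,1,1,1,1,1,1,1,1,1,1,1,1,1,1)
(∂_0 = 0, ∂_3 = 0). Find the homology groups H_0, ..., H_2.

H_0 = Z,  H_1 = Z^2,  H_2 = Z.

H_0: b_0 = 8 − 0 − 7 = 1; torsion from ∂_1 factors > 1: none. So H_0 = Z.
H_1: b_1 = 24 − 7 − 15 = 2; torsion from ∂_2 factors > 1: none. So H_1 = Z^2.
H_2: b_2 = 16 − 15 − 0 = 1; torsion from ∂_3 factors > 1: none. So H_2 = Z.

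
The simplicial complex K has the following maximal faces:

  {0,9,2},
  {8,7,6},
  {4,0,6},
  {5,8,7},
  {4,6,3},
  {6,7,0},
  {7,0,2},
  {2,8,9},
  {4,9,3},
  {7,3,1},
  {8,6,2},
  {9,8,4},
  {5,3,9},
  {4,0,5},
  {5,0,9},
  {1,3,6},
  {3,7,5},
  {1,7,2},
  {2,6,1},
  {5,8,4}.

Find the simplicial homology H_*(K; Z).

Fix the vertex order 0 < 1 < 2 < 3 < 4 < 5 < 6 < 7 < 8 < 9 and write every simplex with vertices in increasing order. Then dim K = 2 and the simplices of K are:

  0-simplices (10): [0], [1], [2], [3], [4], [5], [6], [7], [8], [9]
  1-simplices (30): (30 of them)
  2-simplices (20): (20 of them)

giving chain groups C_0 ≅ Z^10, C_1 ≅ Z^30, C_2 ≅ Z^20.

∂_1: C_1 → C_0 is given by ∂[p,q] = [q] − [p].
This gives a 10×30 integer matrix of rank 9; reducing to Smith normal form yields diagonal entries (1,1,1,1,1,1,1,1,1).

Boundary ∂_2: C_2 → C_1 acts by ∂[p,q,r] = [q,r] − [p,r] + [p,q]. For instance
  ∂[4,8,9] = [8,9] − [4,9] + [4,8],
  ∂[4,5,8] = [5,8] − [4,8] + [4,5].
This gives a 30×20 integer matrix of rank 20; reducing to Smith normal form yields diagonal entries (1,1,1,1,1,1,1,1,1,1,1,1,1,1,1,1,1,1,1,2).

Reading off H_k = ker ∂_k / im ∂_{k+1}:

  H_0: rank C_0 − rank ∂_1 = 10 − 9 = 1, and the invariant factors of ∂_1 are all 1, so H_0 = Z.
  H_1: rank ker ∂_1 − rank ∂_2 = (30 − 9) − 20 = 1, and ∂_2 has invariant factor 2 > 1, so H_1 = Z ⊕ Z_2.
  H_2: rank ker ∂_2 − rank ∂_3 = (20 − 20) − 0 = 0, and there is no ∂_3, so H_2 = 0.

As a check, the Euler characteristic is 10 − 30 + 20 = 0, which agrees with 1 − 1 + 0 = 0.

H_0 = Z,  H_1 = Z ⊕ Z_2,  H_2 = 0.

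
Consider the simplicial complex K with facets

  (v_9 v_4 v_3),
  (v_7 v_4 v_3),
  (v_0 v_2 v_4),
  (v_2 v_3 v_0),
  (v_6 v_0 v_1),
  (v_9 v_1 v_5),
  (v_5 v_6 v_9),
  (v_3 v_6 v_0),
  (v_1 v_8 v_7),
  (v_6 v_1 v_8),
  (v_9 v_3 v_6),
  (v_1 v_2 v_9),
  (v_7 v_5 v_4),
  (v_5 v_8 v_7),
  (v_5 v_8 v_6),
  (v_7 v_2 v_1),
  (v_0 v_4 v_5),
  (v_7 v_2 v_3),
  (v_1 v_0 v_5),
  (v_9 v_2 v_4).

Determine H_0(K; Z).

Take the total order v_0 < v_1 < v_2 < v_3 < v_4 < v_5 < v_6 < v_7 < v_8 < v_9 on the vertex set. Then K (dimension 2) consists of the simplices:

  0-simplices (10): [v_0], [v_1], [v_2], [v_3], [v_4], [v_5], [v_6], [v_7], [v_8], [v_9]
  1-simplices (30): (30 of them)
  2-simplices (20): (20 of them)

so the chain groups are C_0 ≅ Z^10, C_1 ≅ Z^30, C_2 ≅ Z^20.

Boundary ∂_1: C_1 → C_0 maps an edge to its endpoints' difference, ∂[p,q] = q − p. For instance
  ∂[v_1,v_7] = [v_7] − [v_1].
The resulting 10×30 matrix has rank 9, and its Smith normal form has invariant factors (1,1,1,1,1,1,1,1,1).

∂_2: C_2 → C_1 acts by ∂[p,q,r] = [q,r] − [p,r] + [p,q]. For instance
  ∂[v_0,v_3,v_6] = [v_3,v_6] − [v_0,v_6] + [v_0,v_3],
  ∂[v_0,v_1,v_6] = [v_1,v_6] − [v_0,v_6] + [v_0,v_1].
As a 30×20 matrix over Z this has rank 20, with invariant factors (1,1,1,1,1,1,1,1,1,1,1,1,1,1,1,1,1,1,1,2).

From H_k ≅ ker(∂_k) / im(∂_{k+1}) we obtain:

  H_0: rank C_0 − rank ∂_1 = 10 − 9 = 1, and the invariant factors of ∂_1 are all 1, so H_0 = Z.

H_0 ≅ Z.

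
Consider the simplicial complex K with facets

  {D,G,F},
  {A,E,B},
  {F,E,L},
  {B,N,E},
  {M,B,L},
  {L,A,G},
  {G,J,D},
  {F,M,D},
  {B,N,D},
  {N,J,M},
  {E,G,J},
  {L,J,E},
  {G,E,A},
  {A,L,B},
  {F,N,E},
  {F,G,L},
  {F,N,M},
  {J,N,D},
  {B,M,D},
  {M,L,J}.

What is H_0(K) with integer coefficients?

We work with the vertex ordering A < B < D < E < F < G < J < L < M < N. The simplices of K, each written with vertices in increasing order, are:

  0-simplices (10): A, B, D, E, F, G, J, L, M, N
  1-simplices (30): AB, AE, AG, AL, BD, BE, BL, BM, BN, DF, DG, DJ, DM, DN, EF, EG, EJ, EL, EN, FG, FL, FM, FN, GJ, GL, JL, JM, JN, LM, MN
  2-simplices (20): ABE, ABL, AEG, AGL, BDM, BDN, BEN, BLM, DFG, DFM, DGJ, DJN, EFL, EFN, EGJ, EJL, FGL, FMN, JLM, JMN

Hence C_0 ≅ Z^10, C_1 ≅ Z^30, C_2 ≅ Z^20.

∂_1: C_1 → C_0 maps an edge to its endpoints' difference, ∂[p,q] = q − p.
The 10×30 boundary matrix has rank 9 and Smith normal form diag(1,1,1,1,1,1,1,1,1).

Boundary ∂_2: C_2 → C_1 sends each 2-simplex [p,q,r] to [q,r] − [p,r] + [p,q]. For instance
  ∂JLM = LM − JM + JL,
  ∂AEG = EG − AG + AE.
As a 30×20 matrix over Z this has rank 20, with invariant factors (1,1,1,1,1,1,1,1,1,1,1,1,1,1,1,1,1,1,1,2).

Reading off H_k = ker ∂_k / im ∂_{k+1}:

  H_0: rank C_0 − rank ∂_1 = 10 − 9 = 1, and the invariant factors of ∂_1 are all 1, so H_0 ≅ Z.

H_0 ≅ Z.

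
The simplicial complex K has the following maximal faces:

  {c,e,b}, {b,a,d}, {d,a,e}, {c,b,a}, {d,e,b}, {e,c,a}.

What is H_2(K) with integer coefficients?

Fix the vertex order a < b < c < d < e and write every simplex with vertices in increasing order. Then dim K = 2 and the simplices of K are:

  0-simplices (5): a, b, c, d, e
  1-simplices (9): ab, ac, ad, ae, bc, bd, be, ce, de
  2-simplices (6): abc, abd, ace, ade, bce, bde

Hence C_0 ≅ Z^5, C_1 ≅ Z^9, C_2 ≅ Z^6.

Boundary ∂_1: C_1 → C_0 sends each edge [p,q] (with p < q) to q − p.
As a 5×9 matrix over Z this has rank 4, with invariant factors (1,1,1,1).

∂_2: C_2 → C_1 maps a triangle to the signed sum of its edges. For instance
  ∂abc = bc − ac + ab,
  ∂abd = bd − ad + ab.
The resulting 9×6 matrix has rank 5, and its Smith normal form has invariant factors (1,1,1,1,1).

From H_k ≅ ker(∂_k) / im(∂_{k+1}) we obtain:

  H_2: rank ker ∂_2 − rank ∂_3 = (6 − 5) − 0 = 1, and there is no ∂_3, so H_2 = Z.

H_2 ≅ Z.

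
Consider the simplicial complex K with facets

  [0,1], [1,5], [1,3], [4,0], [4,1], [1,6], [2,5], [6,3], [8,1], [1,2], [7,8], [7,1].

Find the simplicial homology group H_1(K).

H_1 = Z^4.

Order the vertices as 0 < 1 < 2 < 3 < 4 < 5 < 6 < 7 < 8. Listing each simplex with vertices in this order, K has dimension 1 with simplices:

  0-simplices (9): [0], [1], [2], [3], [4], [5], [6], [7], [8]
  1-simplices (12): [0,1], [0,4], [1,2], [1,3], [1,4], [1,5], [1,6], [1,7], [1,8], [2,5], [3,6], [7,8]

giving chain groups C_0 ≅ Z^9, C_1 ≅ Z^12.

∂_1: C_1 → C_0 maps an edge to its endpoints' difference, ∂[p,q] = q − p. For instance
  ∂[1,5] = [5] − [1].
As a 9×12 matrix over Z this has rank 8, with invariant factors (1,1,1,1,1,1,1,1).

Reading off H_k = ker ∂_k / im ∂_{k+1}:

  H_1: rank ker ∂_1 − rank ∂_2 = (12 − 8) − 0 = 4, and there is no ∂_2, so H_1 ≅ Z^4.

(K is a triangulation of a wedge of 4 circles.)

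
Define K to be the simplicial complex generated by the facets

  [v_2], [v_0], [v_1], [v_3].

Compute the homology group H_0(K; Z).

Fix the vertex order v_0 < v_1 < v_2 < v_3 and write every simplex with vertices in increasing order. Then dim K = 0 and the simplices of K are:

  0-simplices (4): [v_0], [v_1], [v_2], [v_3]

giving chain groups C_0 ≅ Z^4.

Reading off H_k = ker ∂_k / im ∂_{k+1}:

  H_0: rank C_0 − rank ∂_1 = 4 − 0 = 4, and there is no ∂_1, so H_0 ≅ Z^4.

(K is a triangulation of a set of 4 points.)

H_0 = Z^4.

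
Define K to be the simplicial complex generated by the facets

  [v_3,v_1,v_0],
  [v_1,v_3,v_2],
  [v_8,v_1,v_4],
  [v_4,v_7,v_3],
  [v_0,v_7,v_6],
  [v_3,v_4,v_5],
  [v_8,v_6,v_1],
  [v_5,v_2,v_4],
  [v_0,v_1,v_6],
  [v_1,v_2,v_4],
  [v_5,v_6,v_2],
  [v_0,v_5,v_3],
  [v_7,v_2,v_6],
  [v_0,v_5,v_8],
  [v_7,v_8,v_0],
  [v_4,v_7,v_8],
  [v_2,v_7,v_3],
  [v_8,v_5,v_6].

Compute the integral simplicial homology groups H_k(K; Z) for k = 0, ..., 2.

Take the total order v_0 < v_1 < v_2 < v_3 < v_4 < v_5 < v_6 < v_7 < v_8 on the vertex set. Then K (dimension 2) consists of the simplices:

  0-simplices (9): [v_0], [v_1], [v_2], [v_3], [v_4], [v_5], [v_6], [v_7], [v_8]
  1-simplices (27): (27 of them)
  2-simplices (18): (18 of them)

giving chain groups C_0 ≅ Z^9, C_1 ≅ Z^27, C_2 ≅ Z^18.

∂_1: C_1 → C_0 maps an edge to its endpoints' difference, ∂[p,q] = q − p. For instance
  ∂[v_0,v_6] = [v_6] − [v_0].
This gives a 9×27 integer matrix of rank 8; reducing to Smith normal form yields diagonal entries (1,1,1,1,1,1,1,1).

∂_2: C_2 → C_1 sends each 2-simplex [p,q,r] to [q,r] − [p,r] + [p,q]. For instance
  ∂[v_0,v_5,v_8] = [v_5,v_8] − [v_0,v_8] + [v_0,v_5],
  ∂[v_5,v_6,v_8] = [v_6,v_8] − [v_5,v_8] + [v_5,v_6].
As a 27×18 matrix over Z this has rank 18, with invariant factors (1,1,1,1,1,1,1,1,1,1,1,1,1,1,1,1,1,2).

From H_k ≅ ker(∂_k) / im(∂_{k+1}) we obtain:

  H_0: rank C_0 − rank ∂_1 = 9 − 8 = 1, and the invariant factors of ∂_1 are all 1, so H_0 = Z.
  H_1: rank ker ∂_1 − rank ∂_2 = (27 − 8) − 18 = 1, and ∂_2 has invariant factor 2 > 1, so H_1 = Z ⊕ Z_2.
  H_2: rank ker ∂_2 − rank ∂_3 = (18 − 18) − 0 = 0, and there is no ∂_3, so H_2 = 0.

(K is a triangulation of the Klein bottle.)

H_0 = Z,  H_1 = Z ⊕ Z_2,  H_2 = 0.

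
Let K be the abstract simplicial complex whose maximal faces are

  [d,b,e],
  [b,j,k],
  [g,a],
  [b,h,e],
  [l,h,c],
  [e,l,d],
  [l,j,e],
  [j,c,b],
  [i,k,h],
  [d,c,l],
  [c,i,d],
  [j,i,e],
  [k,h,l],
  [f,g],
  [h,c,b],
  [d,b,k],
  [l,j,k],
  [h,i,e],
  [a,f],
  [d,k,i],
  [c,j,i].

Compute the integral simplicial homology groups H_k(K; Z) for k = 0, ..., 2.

H_0 ≅ Z^2,  H_1 ≅ Z^3,  H_2 ≅ Z.

Fix the vertex order a < b < c < d < e < f < g < h < i < j < k < l and write every simplex with vertices in increasing order. Then dim K = 2 and the simplices of K are:

  0-simplices (12): a, b, c, d, e, f, g, h, i, j, k, l
  1-simplices (30): af, ag, bc, bd, be, bh, bj, bk, cd, ch, ci, cj, cl, de, di, dk, dl, eh, ei, ej, el, fg, hi, hk, hl, ij, ik, jk, jl, kl
  2-simplices (18): bch, bcj, bde, bdk, beh, bjk, cdi, cdl, chl, cij, del, dik, ehi, eij, ejl, hik, hkl, jkl

so the chain groups are C_0 ≅ Z^12, C_1 ≅ Z^30, C_2 ≅ Z^18.

The boundary map ∂_1: C_1 → C_0 sends each edge [p,q] (with p < q) to q − p.
The resulting 12×30 matrix has rank 10, and its Smith normal form has invariant factors (1,1,1,1,1,1,1,1,1,1).

Boundary ∂_2: C_2 → C_1 sends each 2-simplex [p,q,r] to [q,r] − [p,r] + [p,q]. For instance
  ∂bch = ch − bh + bc,
  ∂cij = ij − cj + ci.
This gives a 30×18 integer matrix of rank 17; reducing to Smith normal form yields diagonal entries (1,1,1,1,1,1,1,1,1,1,1,1,1,1,1,1,1).

From H_k ≅ ker(∂_k) / im(∂_{k+1}) we obtain:

  H_0: rank C_0 − rank ∂_1 = 12 − 10 = 2, and the invariant factors of ∂_1 are all 1, so H_0 = Z^2.
  H_1: rank ker ∂_1 − rank ∂_2 = (30 − 10) − 17 = 3, and the invariant factors of ∂_2 are all 1, so H_1 = Z^3.
  H_2: rank ker ∂_2 − rank ∂_3 = (18 − 17) − 0 = 1, and there is no ∂_3, so H_2 = Z.

As a check, the Euler characteristic is 12 − 30 + 18 = 0, which agrees with 2 − 3 + 1 = 0.
(K is a triangulation of the disjoint union of the circle S^1 and the torus T^2.)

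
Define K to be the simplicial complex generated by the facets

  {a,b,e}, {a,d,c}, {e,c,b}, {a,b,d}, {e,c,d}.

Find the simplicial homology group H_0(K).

Order the vertices as a < b < c < d < e. Listing each simplex with vertices in this order, K has dimension 2 with simplices:

  0-simplices (5): a, b, c, d, e
  1-simplices (10): ab, ac, ad, ae, bc, bd, be, cd, ce, de
  2-simplices (5): abd, abe, acd, bce, cde

so the chain groups are C_0 ≅ Z^5, C_1 ≅ Z^10, C_2 ≅ Z^5.

Boundary ∂_1: C_1 → C_0 is given by ∂[p,q] = [q] − [p].
The 5×10 boundary matrix has rank 4 and Smith normal form diag(1,1,1,1).

The boundary map ∂_2: C_2 → C_1 sends each 2-simplex [p,q,r] to [q,r] − [p,r] + [p,q]. For instance
  ∂bce = ce − be + bc,
  ∂acd = cd − ad + ac.
The 10×5 boundary matrix has rank 5 and Smith normal form diag(1,1,1,1,1).

Now H_k = ker ∂_k / im ∂_{k+1}, so:

  H_0: rank C_0 − rank ∂_1 = 5 − 4 = 1, and the invariant factors of ∂_1 are all 1, so H_0 ≅ Z.

(K is a triangulation of the Möbius band.)

H_0 ≅ Z.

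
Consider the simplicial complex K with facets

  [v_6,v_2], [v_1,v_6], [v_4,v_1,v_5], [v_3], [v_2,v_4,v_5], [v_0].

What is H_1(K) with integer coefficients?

H_1 ≅ Z.

We work with the vertex ordering v_0 < v_1 < v_2 < v_3 < v_4 < v_5 < v_6. The simplices of K, each written with vertices in increasing order, are:

  0-simplices (7): [v_0], [v_1], [v_2], [v_3], [v_4], [v_5], [v_6]
  1-simplices (7): [v_1,v_4], [v_1,v_5], [v_1,v_6], [v_2,v_4], [v_2,v_5], [v_2,v_6], [v_4,v_5]
  2-simplices (2): [v_1,v_4,v_5], [v_2,v_4,v_5]

giving chain groups C_0 ≅ Z^7, C_1 ≅ Z^7, C_2 ≅ Z^2.

Boundary ∂_1: C_1 → C_0 is given by ∂[p,q] = [q] − [p]. For instance
  ∂[v_1,v_5] = [v_5] − [v_1].
The 7×7 boundary matrix has rank 4 and Smith normal form diag(1,1,1,1).

Boundary ∂_2: C_2 → C_1 sends each 2-simplex [p,q,r] to [q,r] − [p,r] + [p,q]. For instance
  ∂[v_1,v_4,v_5] = [v_4,v_5] − [v_1,v_5] + [v_1,v_4],
  ∂[v_2,v_4,v_5] = [v_4,v_5] − [v_2,v_5] + [v_2,v_4].
As a 7×2 matrix over Z this has rank 2, with invariant factors (1,1).

Reading off H_k = ker ∂_k / im ∂_{k+1}:

  H_1: rank ker ∂_1 − rank ∂_2 = (7 − 4) − 2 = 1, and the invariant factors of ∂_2 are all 1, so H_1 ≅ Z.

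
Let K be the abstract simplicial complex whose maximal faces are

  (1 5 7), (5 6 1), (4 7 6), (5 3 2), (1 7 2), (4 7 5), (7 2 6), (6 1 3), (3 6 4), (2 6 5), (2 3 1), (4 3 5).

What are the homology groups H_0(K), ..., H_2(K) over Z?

K has 7 vertices, 18 edges, 12 triangles.
rank ∂_0 = 0, rank ∂_1 = 6 ⇒ b_0 = 7 − 0 − 6 = 1; all invariant factors of ∂_1 are 1 so no torsion. So H_0 ≅ Z.
rank ∂_1 = 6, rank ∂_2 = 12 ⇒ b_1 = 18 − 6 − 12 = 0; ∂_2 has invariant factor(s) [2] giving torsion. So H_1 ≅ Z/2.
rank ∂_2 = 12, rank ∂_3 = 0 ⇒ b_2 = 12 − 12 − 0 = 0. So H_2 ≅ 0.

H_0 = Z,  H_1 = Z/2,  H_2 = 0.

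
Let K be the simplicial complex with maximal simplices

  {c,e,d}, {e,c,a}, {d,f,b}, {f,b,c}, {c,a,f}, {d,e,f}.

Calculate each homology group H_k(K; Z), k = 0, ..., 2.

H_0 ≅ Z,  H_1 ≅ Z,  H_2 = 0.

We work with the vertex ordering a < b < c < d < e < f. The simplices of K, each written with vertices in increasing order, are:

  0-simplices (6): a, b, c, d, e, f
  1-simplices (12): ac, ae, af, bc, bd, bf, cd, ce, cf, de, df, ef
  2-simplices (6): ace, acf, bcf, bdf, cde, def

so the chain groups are C_0 ≅ Z^6, C_1 ≅ Z^12, C_2 ≅ Z^6.

Boundary ∂_1: C_1 → C_0 is given by ∂[p,q] = [q] − [p]. For instance
  ∂bf = f − b.
The 6×12 boundary matrix has rank 5 and Smith normal form diag(1,1,1,1,1).

The boundary map ∂_2: C_2 → C_1 maps a triangle to the signed sum of its edges. For instance
  ∂cde = de − ce + cd,
  ∂def = ef − df + de.
This gives a 12×6 integer matrix of rank 6; reducing to Smith normal form yields diagonal entries (1,1,1,1,1,1).

Computing H_k = (kernel of ∂_k) / (image of ∂_{k+1}):

  H_0: rank C_0 − rank ∂_1 = 6 − 5 = 1, and the invariant factors of ∂_1 are all 1, so H_0 ≅ Z.
  H_1: rank ker ∂_1 − rank ∂_2 = (12 − 5) − 6 = 1, and the invariant factors of ∂_2 are all 1, so H_1 ≅ Z.
  H_2: rank ker ∂_2 − rank ∂_3 = (6 − 6) − 0 = 0, and there is no ∂_3, so H_2 ≅ 0.

As a check, the Euler characteristic is 6 − 12 + 6 = 0, which agrees with 1 − 1 + 0 = 0.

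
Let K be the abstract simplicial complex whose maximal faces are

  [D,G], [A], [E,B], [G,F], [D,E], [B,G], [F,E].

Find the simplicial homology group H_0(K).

Fix the vertex order A < B < D < E < F < G and write every simplex with vertices in increasing order. Then dim K = 1 and the simplices of K are:

  0-simplices (6): A, B, D, E, F, G
  1-simplices (6): BE, BG, DE, DG, EF, FG

Hence C_0 ≅ Z^6, C_1 ≅ Z^6.

∂_1: C_1 → C_0 sends each edge [p,q] (with p < q) to q − p. For instance
  ∂EF = F − E.
The resulting 6×6 matrix has rank 4, and its Smith normal form has invariant factors (1,1,1,1).

Computing H_k = (kernel of ∂_k) / (image of ∂_{k+1}):

  H_0: rank C_0 − rank ∂_1 = 6 − 4 = 2, and the invariant factors of ∂_1 are all 1, so H_0 ≅ Z^2.

H_0 = Z^2.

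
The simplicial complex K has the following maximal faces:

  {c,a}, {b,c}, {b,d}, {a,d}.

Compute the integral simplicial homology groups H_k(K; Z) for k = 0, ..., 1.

Take the total order a < b < c < d on the vertex set. Then K (dimension 1) consists of the simplices:

  0-simplices (4): a, b, c, d
  1-simplices (4): ac, ad, bc, bd

Hence C_0 ≅ Z^4, C_1 ≅ Z^4.

Boundary ∂_1: C_1 → C_0 maps an edge to its endpoints' difference, ∂[p,q] = q − p. For instance
  ∂bd = d − b.
This gives a 4×4 integer matrix of rank 3; reducing to Smith normal form yields diagonal entries (1,1,1).

Reading off H_k = ker ∂_k / im ∂_{k+1}:

  H_0: rank C_0 − rank ∂_1 = 4 − 3 = 1, and the invariant factors of ∂_1 are all 1, so H_0 = Z.
  H_1: rank ker ∂_1 − rank ∂_2 = (4 − 3) − 0 = 1, and there is no ∂_2, so H_1 = Z.

H_0 = Z,  H_1 = Z.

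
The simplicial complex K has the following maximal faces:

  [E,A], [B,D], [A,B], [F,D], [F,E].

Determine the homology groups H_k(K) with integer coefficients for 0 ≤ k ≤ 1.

H_0 = Z,  H_1 = Z.

Take the total order A < B < D < E < F on the vertex set. Then K (dimension 1) consists of the simplices:

  0-simplices (5): A, B, D, E, F
  1-simplices (5): AB, AE, BD, DF, EF

giving chain groups C_0 ≅ Z^5, C_1 ≅ Z^5.

Boundary ∂_1: C_1 → C_0 maps an edge to its endpoints' difference, ∂[p,q] = q − p. For instance
  ∂AB = B − A.
This gives a 5×5 integer matrix of rank 4; reducing to Smith normal form yields diagonal entries (1,1,1,1).

Now H_k = ker ∂_k / im ∂_{k+1}, so:

  H_0: rank C_0 − rank ∂_1 = 5 − 4 = 1, and the invariant factors of ∂_1 are all 1, so H_0 ≅ Z.
  H_1: rank ker ∂_1 − rank ∂_2 = (5 − 4) − 0 = 1, and there is no ∂_2, so H_1 ≅ Z.

(K is a triangulation of the circle S^1.)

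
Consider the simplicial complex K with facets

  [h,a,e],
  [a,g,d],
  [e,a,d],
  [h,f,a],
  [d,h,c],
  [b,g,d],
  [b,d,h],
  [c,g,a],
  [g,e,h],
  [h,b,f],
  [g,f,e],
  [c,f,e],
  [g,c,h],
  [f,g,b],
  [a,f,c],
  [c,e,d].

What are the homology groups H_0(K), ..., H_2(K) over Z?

Order the vertices as a < b < c < d < e < f < g < h. Listing each simplex with vertices in this order, K has dimension 2 with simplices:

  0-simplices (8): a, b, c, d, e, f, g, h
  1-simplices (24): ac, ad, ae, af, ag, ah, bd, bf, bg, bh, cd, ce, cf, cg, ch, de, dg, dh, ef, eg, eh, fg, fh, gh
  2-simplices (16): acf, acg, ade, adg, aeh, afh, bdg, bdh, bfg, bfh, cde, cdh, cef, cgh, efg, egh

Hence C_0 ≅ Z^8, C_1 ≅ Z^24, C_2 ≅ Z^16.

∂_1: C_1 → C_0 maps an edge to its endpoints' difference, ∂[p,q] = q − p. For instance
  ∂bd = d − b.
The resulting 8×24 matrix has rank 7, and its Smith normal form has invariant factors (1,1,1,1,1,1,1).

∂_2: C_2 → C_1 maps a triangle to the signed sum of its edges. For instance
  ∂cde = de − ce + cd,
  ∂bdg = dg − bg + bd.
The 24×16 boundary matrix has rank 15 and Smith normal form diag(1,1,1,1,1,1,1,1,1,1,1,1,1,1,1).

Computing H_k = (kernel of ∂_k) / (image of ∂_{k+1}):

  H_0: rank C_0 − rank ∂_1 = 8 − 7 = 1, and the invariant factors of ∂_1 are all 1, so H_0 = Z.
  H_1: rank ker ∂_1 − rank ∂_2 = (24 − 7) − 15 = 2, and the invariant factors of ∂_2 are all 1, so H_1 = Z^2.
  H_2: rank ker ∂_2 − rank ∂_3 = (16 − 15) − 0 = 1, and there is no ∂_3, so H_2 = Z.

H_0 ≅ Z,  H_1 ≅ Z^2,  H_2 ≅ Z.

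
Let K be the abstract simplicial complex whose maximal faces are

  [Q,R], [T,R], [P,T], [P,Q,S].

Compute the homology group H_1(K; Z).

H_1 ≅ Z.

Order the vertices as P < Q < R < S < T. Listing each simplex with vertices in this order, K has dimension 2 with simplices:

  0-simplices (5): P, Q, R, S, T
  1-simplices (6): PQ, PS, PT, QR, QS, RT
  2-simplices (1): PQS

giving chain groups C_0 ≅ Z^5, C_1 ≅ Z^6, C_2 ≅ Z^1.

∂_1: C_1 → C_0 maps an edge to its endpoints' difference, ∂[p,q] = q − p. For instance
  ∂PQ = Q − P.
As a 5×6 matrix over Z this has rank 4, with invariant factors (1,1,1,1).

Boundary ∂_2: C_2 → C_1 sends each 2-simplex [p,q,r] to [q,r] − [p,r] + [p,q]. For instance
  ∂PQS = QS − PS + PQ.
The resulting 6×1 matrix has rank 1, and its Smith normal form has invariant factors (1).

From H_k ≅ ker(∂_k) / im(∂_{k+1}) we obtain:

  H_1: rank ker ∂_1 − rank ∂_2 = (6 − 4) − 1 = 1, and the invariant factors of ∂_2 are all 1, so H_1 ≅ Z.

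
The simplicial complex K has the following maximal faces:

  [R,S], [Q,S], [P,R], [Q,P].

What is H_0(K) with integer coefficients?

H_0 ≅ Z.

Fix the vertex order P < Q < R < S and write every simplex with vertices in increasing order. Then dim K = 1 and the simplices of K are:

  0-simplices (4): P, Q, R, S
  1-simplices (4): PQ, PR, QS, RS

Hence C_0 ≅ Z^4, C_1 ≅ Z^4.

∂_1: C_1 → C_0 sends each edge [p,q] (with p < q) to q − p.
The resulting 4×4 matrix has rank 3, and its Smith normal form has invariant factors (1,1,1).

Now H_k = ker ∂_k / im ∂_{k+1}, so:

  H_0: rank C_0 − rank ∂_1 = 4 − 3 = 1, and the invariant factors of ∂_1 are all 1, so H_0 ≅ Z.

(K is a triangulation of the circle S^1.)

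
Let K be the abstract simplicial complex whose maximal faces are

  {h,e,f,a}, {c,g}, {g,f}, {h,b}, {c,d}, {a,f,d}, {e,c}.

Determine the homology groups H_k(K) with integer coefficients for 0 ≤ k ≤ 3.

We work with the vertex ordering a < b < c < d < e < f < g < h. The simplices of K, each written with vertices in increasing order, are:

  0-simplices (8): a, b, c, d, e, f, g, h
  1-simplices (13): ad, ae, af, ah, bh, cd, ce, cg, df, ef, eh, fg, fh
  2-simplices (5): adf, aef, aeh, afh, efh
  3-simplices (1): aefh

giving chain groups C_0 ≅ Z^8, C_1 ≅ Z^13, C_2 ≅ Z^5, C_3 ≅ Z^1.

∂_1: C_1 → C_0 maps an edge to its endpoints' difference, ∂[p,q] = q − p.
The 8×13 boundary matrix has rank 7 and Smith normal form diag(1,1,1,1,1,1,1).

The boundary map ∂_2: C_2 → C_1 acts by ∂[p,q,r] = [q,r] − [p,r] + [p,q]. For instance
  ∂aef = ef − af + ae,
  ∂efh = fh − eh + ef.
This gives a 13×5 integer matrix of rank 4; reducing to Smith normal form yields diagonal entries (1,1,1,1).

The boundary map ∂_3: C_3 → C_2 sends each 3-simplex σ to the alternating sum Σ_i (−1)^i (σ with its i-th vertex removed). For instance
  ∂aefh = efh − afh + aeh − aef.
The 5×1 boundary matrix has rank 1 and Smith normal form diag(1).

Reading off H_k = ker ∂_k / im ∂_{k+1}:

  H_0: rank C_0 − rank ∂_1 = 8 − 7 = 1, and the invariant factors of ∂_1 are all 1, so H_0 ≅ Z.
  H_1: rank ker ∂_1 − rank ∂_2 = (13 − 7) − 4 = 2, and the invariant factors of ∂_2 are all 1, so H_1 ≅ Z^2.
  H_2: rank ker ∂_2 − rank ∂_3 = (5 − 4) − 1 = 0, and the invariant factors of ∂_3 are all 1, so H_2 ≅ 0.
  H_3: rank ker ∂_3 − rank ∂_4 = (1 − 1) − 0 = 0, and there is no ∂_4, so H_3 ≅ 0.

H_0 = Z,  H_1 = Z^2,  H_2 = 0,  H_3 = 0.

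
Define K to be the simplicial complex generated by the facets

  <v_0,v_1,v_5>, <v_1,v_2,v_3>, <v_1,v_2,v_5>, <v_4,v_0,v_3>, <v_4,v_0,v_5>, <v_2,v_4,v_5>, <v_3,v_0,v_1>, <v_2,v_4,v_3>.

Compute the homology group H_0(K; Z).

H_0 ≅ Z.

We work with the vertex ordering v_0 < v_1 < v_2 < v_3 < v_4 < v_5. The simplices of K, each written with vertices in increasing order, are:

  0-simplices (6): [v_0], [v_1], [v_2], [v_3], [v_4], [v_5]
  1-simplices (12): [v_0,v_1], [v_0,v_3], [v_0,v_4], [v_0,v_5], [v_1,v_2], [v_1,v_3], [v_1,v_5], [v_2,v_3], [v_2,v_4], [v_2,v_5], [v_3,v_4], [v_4,v_5]
  2-simplices (8): [v_0,v_1,v_3], [v_0,v_1,v_5], [v_0,v_3,v_4], [v_0,v_4,v_5], [v_1,v_2,v_3], [v_1,v_2,v_5], [v_2,v_3,v_4], [v_2,v_4,v_5]

giving chain groups C_0 ≅ Z^6, C_1 ≅ Z^12, C_2 ≅ Z^8.

∂_1: C_1 → C_0 maps an edge to its endpoints' difference, ∂[p,q] = q − p.
As a 6×12 matrix over Z this has rank 5, with invariant factors (1,1,1,1,1).

The boundary map ∂_2: C_2 → C_1 maps a triangle to the signed sum of its edges. For instance
  ∂[v_0,v_1,v_5] = [v_1,v_5] − [v_0,v_5] + [v_0,v_1],
  ∂[v_2,v_4,v_5] = [v_4,v_5] − [v_2,v_5] + [v_2,v_4].
As a 12×8 matrix over Z this has rank 7, with invariant factors (1,1,1,1,1,1,1).

Computing H_k = (kernel of ∂_k) / (image of ∂_{k+1}):

  H_0: rank C_0 − rank ∂_1 = 6 − 5 = 1, and the invariant factors of ∂_1 are all 1, so H_0 ≅ Z.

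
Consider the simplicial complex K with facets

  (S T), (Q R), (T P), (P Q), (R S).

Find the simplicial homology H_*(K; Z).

H_0 ≅ Z,  H_1 ≅ Z.

We work with the vertex ordering P < Q < R < S < T. The simplices of K, each written with vertices in increasing order, are:

  0-simplices (5): P, Q, R, S, T
  1-simplices (5): PQ, PT, QR, RS, ST

so the chain groups are C_0 ≅ Z^5, C_1 ≅ Z^5.

The boundary map ∂_1: C_1 → C_0 maps an edge to its endpoints' difference, ∂[p,q] = q − p. For instance
  ∂QR = R − Q.
The resulting 5×5 matrix has rank 4, and its Smith normal form has invariant factors (1,1,1,1).

Now H_k = ker ∂_k / im ∂_{k+1}, so:

  H_0: rank C_0 − rank ∂_1 = 5 − 4 = 1, and the invariant factors of ∂_1 are all 1, so H_0 = Z.
  H_1: rank ker ∂_1 − rank ∂_2 = (5 − 4) − 0 = 1, and there is no ∂_2, so H_1 = Z.

(K is a triangulation of the circle S^1.)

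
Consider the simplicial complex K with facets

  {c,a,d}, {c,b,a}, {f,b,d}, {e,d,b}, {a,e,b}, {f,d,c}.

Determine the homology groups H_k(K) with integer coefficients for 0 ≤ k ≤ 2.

Take the total order a < b < c < d < e < f on the vertex set. Then K (dimension 2) consists of the simplices:

  0-simplices (6): a, b, c, d, e, f
  1-simplices (12): ab, ac, ad, ae, bc, bd, be, bf, cd, cf, de, df
  2-simplices (6): abc, abe, acd, bde, bdf, cdf

so the chain groups are C_0 ≅ Z^6, C_1 ≅ Z^12, C_2 ≅ Z^6.

The boundary map ∂_1: C_1 → C_0 maps an edge to its endpoints' difference, ∂[p,q] = q − p.
This gives a 6×12 integer matrix of rank 5; reducing to Smith normal form yields diagonal entries (1,1,1,1,1).

Boundary ∂_2: C_2 → C_1 acts by ∂[p,q,r] = [q,r] − [p,r] + [p,q]. For instance
  ∂abc = bc − ac + ab,
  ∂cdf = df − cf + cd.
The resulting 12×6 matrix has rank 6, and its Smith normal form has invariant factors (1,1,1,1,1,1).

Computing H_k = (kernel of ∂_k) / (image of ∂_{k+1}):

  H_0: rank C_0 − rank ∂_1 = 6 − 5 = 1, and the invariant factors of ∂_1 are all 1, so H_0 ≅ Z.
  H_1: rank ker ∂_1 − rank ∂_2 = (12 − 5) − 6 = 1, and the invariant factors of ∂_2 are all 1, so H_1 ≅ Z.
  H_2: rank ker ∂_2 − rank ∂_3 = (6 − 6) − 0 = 0, and there is no ∂_3, so H_2 ≅ 0.

As a check, the Euler characteristic is 6 − 12 + 6 = 0, which agrees with 1 − 1 + 0 = 0.

H_0 ≅ Z,  H_1 ≅ Z,  H_2 = 0.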